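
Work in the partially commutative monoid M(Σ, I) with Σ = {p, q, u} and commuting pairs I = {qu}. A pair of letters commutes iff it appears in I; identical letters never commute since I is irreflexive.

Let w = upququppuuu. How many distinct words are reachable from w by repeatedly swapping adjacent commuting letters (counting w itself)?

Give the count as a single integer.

#0=u has no predecessor
#1=p depends on [0:u]
#2=q depends on [1:p]
#3=u depends on [1:p]
#4=q depends on [2:q]
#5=u depends on [3:u]
#6=p depends on [4:q, 5:u]
#7=p depends on [6:p]
#8=u depends on [7:p]
#9=u depends on [8:u]
#10=u depends on [9:u]
sources: [0:u]
N(rest) = Σ N(rest − s) over sources s of rest; N(one piece) = 1:
  size 1 → [10]=1
  size 2 → [9,10]=1
  size 3 → [8,9,10]=1
  size 4 → [7,8,9,10]=1
  size 5 → [6,7,8,9,10]=1
  size 6 → [4,6,7,8,9,10]=1  [5,6,7,8,9,10]=1
  size 7 → [2,4,6,7,8,9,10]=1  [3,5,6,7,8,9,10]=1  [4,5,6,7,8,9,10]=2
  size 8 → [2,4,5,6,7,8,9,10]=3  [3,4,5,6,7,8,9,10]=3
  size 9 → [2,3,4,5,6,7,8,9,10]=6
  first=0(u) contributes 6

6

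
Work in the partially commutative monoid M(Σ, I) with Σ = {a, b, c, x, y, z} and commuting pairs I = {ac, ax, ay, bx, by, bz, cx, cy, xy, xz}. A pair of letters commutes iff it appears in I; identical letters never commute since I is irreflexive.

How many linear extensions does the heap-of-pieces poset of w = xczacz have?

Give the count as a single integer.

0(x) covers ∅
1(c) covers ∅
2(z) covers 1:c
3(a) covers 2:z
4(c) covers 2:z
5(z) covers 3:a, 4:c
floor of heap: 0:x, 1:c
completions by unplaced set U, small U first (add the entries for U minus each lowest piece of U):
  |U|=1: {0}:1  {5}:1
  |U|=2: {0,5}:2  {3,5}:1  {4,5}:1
  |U|=3: {0,3,5}:3  {0,4,5}:3  {3,4,5}:2
  |U|=4: {0,3,4,5}:8  {2,3,4,5}:2
  start at 0(x): 2
  start at 1(c): 10
sum over floor = 12

12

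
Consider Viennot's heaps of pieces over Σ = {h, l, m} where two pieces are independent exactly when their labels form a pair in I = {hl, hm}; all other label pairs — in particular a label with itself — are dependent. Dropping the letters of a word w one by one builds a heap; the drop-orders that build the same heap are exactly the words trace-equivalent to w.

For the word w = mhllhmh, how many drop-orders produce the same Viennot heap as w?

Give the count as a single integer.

35

0(m) covers ∅
1(h) covers ∅
2(l) covers 0:m
3(l) covers 2:l
4(h) covers 1:h
5(m) covers 3:l
6(h) covers 4:h
floor of heap: 0:m, 1:h
completions by unplaced set U, small U first (add the entries for U minus each lowest piece of U):
  |U|=1: {5}:1  {6}:1
  |U|=2: {3,5}:1  {4,6}:1  {5,6}:2
  |U|=3: {1,4,6}:1  {2,3,5}:1  {3,5,6}:3  {4,5,6}:3
  |U|=4: {0,2,3,5}:1  {1,4,5,6}:4  {2,3,5,6}:4  {3,4,5,6}:6
  |U|=5: {0,2,3,5,6}:5  {1,3,4,5,6}:10  {2,3,4,5,6}:10
  start at 0(m): 20
  start at 1(h): 15
sum over floor = 35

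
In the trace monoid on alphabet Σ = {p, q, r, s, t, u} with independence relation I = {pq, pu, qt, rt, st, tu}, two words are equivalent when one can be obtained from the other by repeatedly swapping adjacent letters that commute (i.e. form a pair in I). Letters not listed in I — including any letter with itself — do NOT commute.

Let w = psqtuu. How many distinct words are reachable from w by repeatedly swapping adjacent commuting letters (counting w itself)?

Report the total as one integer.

5

0(p) covers ∅
1(s) covers 0:p
2(q) covers 1:s
3(t) covers 0:p
4(u) covers 2:q
5(u) covers 4:u
floor of heap: 0:p
completions by unplaced set U, small U first (add the entries for U minus each lowest piece of U):
  |U|=1: {3}:1  {5}:1
  |U|=2: {3,5}:2  {4,5}:1
  |U|=3: {2,4,5}:1  {3,4,5}:3
  |U|=4: {1,2,4,5}:1  {2,3,4,5}:4
  start at 0(p): 5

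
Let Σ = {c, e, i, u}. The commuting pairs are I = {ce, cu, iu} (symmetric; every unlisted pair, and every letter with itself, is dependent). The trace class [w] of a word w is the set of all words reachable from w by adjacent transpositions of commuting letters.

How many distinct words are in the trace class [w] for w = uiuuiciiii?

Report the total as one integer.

0(u) covers ∅
1(i) covers ∅
2(u) covers 0:u
3(u) covers 2:u
4(i) covers 1:i
5(c) covers 4:i
6(i) covers 5:c
7(i) covers 6:i
8(i) covers 7:i
9(i) covers 8:i
floor of heap: 0:u, 1:i
completions by unplaced set U, small U first (add the entries for U minus each lowest piece of U):
  |U|=1: {3}:1  {9}:1
  |U|=2: {2,3}:1  {3,9}:2  {8,9}:1
  |U|=3: {0,2,3}:1  {2,3,9}:3  {3,8,9}:3  {7,8,9}:1
  |U|=4: {0,2,3,9}:4  {2,3,8,9}:6  {3,7,8,9}:4  {6,7,8,9}:1
  |U|=5: {0,2,3,8,9}:10  {2,3,7,8,9}:10  {3,6,7,8,9}:5  {5,6,7,8,9}:1
  |U|=6: {0,2,3,7,8,9}:20  {2,3,6,7,8,9}:15  {3,5,6,7,8,9}:6  {4,5,6,7,8,9}:1
  |U|=7: {0,2,3,6,7,8,9}:35  {1,4,5,6,7,8,9}:1  {2,3,5,6,7,8,9}:21  {3,4,5,6,7,8,9}:7
  |U|=8: {0,2,3,5,6,7,8,9}:56  {1,3,4,5,6,7,8,9}:8  {2,3,4,5,6,7,8,9}:28
  start at 0(u): 36
  start at 1(i): 84
sum over floor = 120

120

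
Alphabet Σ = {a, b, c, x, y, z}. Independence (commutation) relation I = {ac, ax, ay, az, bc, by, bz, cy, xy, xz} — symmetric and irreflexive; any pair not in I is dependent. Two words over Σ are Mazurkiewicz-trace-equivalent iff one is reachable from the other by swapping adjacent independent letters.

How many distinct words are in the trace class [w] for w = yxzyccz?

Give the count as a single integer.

10

drop 0:y onto floor
drop 1:x onto floor
drop 2:z onto {0:y}
drop 3:y onto {2:z}
drop 4:c onto {1:x, 2:z}
drop 5:c onto {4:c}
drop 6:z onto {3:y, 5:c}
ground layer = {0:y, 1:x}
drop-orders for the pieces not yet dropped (sum over which currently-grounded one goes next):
  1 to go: {6} 1
  2 to go: {3,6} 1  {5,6} 1
  3 to go: {3,5,6} 2  {4,5,6} 1
  4 to go: {1,4,5,6} 1  {3,4,5,6} 3
  5 to go: {1,3,4,5,6} 4  {2,3,4,5,6} 3
  if 0:y drops first: 7 orders
  if 1:x drops first: 3 orders
heap linearizations: 10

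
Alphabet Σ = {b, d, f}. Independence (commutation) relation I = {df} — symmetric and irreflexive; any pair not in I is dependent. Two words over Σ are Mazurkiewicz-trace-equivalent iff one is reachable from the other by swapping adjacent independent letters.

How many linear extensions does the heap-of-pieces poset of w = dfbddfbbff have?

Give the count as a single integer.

6

#0=d has no predecessor
#1=f has no predecessor
#2=b depends on [0:d, 1:f]
#3=d depends on [2:b]
#4=d depends on [3:d]
#5=f depends on [2:b]
#6=b depends on [4:d, 5:f]
#7=b depends on [6:b]
#8=f depends on [7:b]
#9=f depends on [8:f]
sources: [0:d, 1:f]
N(rest) = Σ N(rest − s) over sources s of rest; N(one piece) = 1:
  size 1 → [9]=1
  size 2 → [8,9]=1
  size 3 → [7,8,9]=1
  size 4 → [6,7,8,9]=1
  size 5 → [4,6,7,8,9]=1  [5,6,7,8,9]=1
  size 6 → [3,4,6,7,8,9]=1  [4,5,6,7,8,9]=2
  size 7 → [3,4,5,6,7,8,9]=3
  size 8 → [2,3,4,5,6,7,8,9]=3
  first=0(d) contributes 3
  first=1(f) contributes 3
|[w]| = 6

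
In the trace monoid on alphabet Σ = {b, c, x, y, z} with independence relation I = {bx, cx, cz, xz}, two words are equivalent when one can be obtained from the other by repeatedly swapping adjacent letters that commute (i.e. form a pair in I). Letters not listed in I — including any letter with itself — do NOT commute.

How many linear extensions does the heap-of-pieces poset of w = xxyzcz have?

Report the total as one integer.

3

0(x) covers ∅
1(x) covers 0:x
2(y) covers 1:x
3(z) covers 2:y
4(c) covers 2:y
5(z) covers 3:z
floor of heap: 0:x
completions by unplaced set U, small U first (add the entries for U minus each lowest piece of U):
  |U|=1: {4}:1  {5}:1
  |U|=2: {3,5}:1  {4,5}:2
  |U|=3: {3,4,5}:3
  |U|=4: {2,3,4,5}:3
  start at 0(x): 3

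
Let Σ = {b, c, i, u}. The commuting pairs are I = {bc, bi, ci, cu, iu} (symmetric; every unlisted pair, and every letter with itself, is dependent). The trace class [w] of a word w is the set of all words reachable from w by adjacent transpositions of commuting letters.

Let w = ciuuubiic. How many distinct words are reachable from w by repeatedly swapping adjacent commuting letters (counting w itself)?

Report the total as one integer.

1260

0(c) covers ∅
1(i) covers ∅
2(u) covers ∅
3(u) covers 2:u
4(u) covers 3:u
5(b) covers 4:u
6(i) covers 1:i
7(i) covers 6:i
8(c) covers 0:c
floor of heap: 0:c, 1:i, 2:u
completions by unplaced set U, small U first (add the entries for U minus each lowest piece of U):
  |U|=1: {5}:1  {7}:1  {8}:1
  |U|=2: {0,8}:1  {4,5}:1  {5,7}:2  {5,8}:2  {6,7}:1  {7,8}:2
  |U|=3: {0,5,8}:3  {0,7,8}:3  {1,6,7}:1  {3,4,5}:1  {4,5,7}:3  {4,5,8}:3  {5,6,7}:3  {5,7,8}:6  {6,7,8}:3
  |U|=4: {0,4,5,8}:6  {0,5,7,8}:12  {0,6,7,8}:6  {1,5,6,7}:4  {1,6,7,8}:4  {2,3,4,5}:1  {3,4,5,7}:4  {3,4,5,8}:4  {4,5,6,7}:6  {4,5,7,8}:12  {5,6,7,8}:12
  |U|=5: {0,1,6,7,8}:10  {0,3,4,5,8}:10  {0,4,5,7,8}:30  {0,5,6,7,8}:30  {1,4,5,6,7}:10  {1,5,6,7,8}:20  {2,3,4,5,7}:5  {2,3,4,5,8}:5  {3,4,5,6,7}:10  {3,4,5,7,8}:20  {4,5,6,7,8}:30
  |U|=6: {0,1,5,6,7,8}:60  {0,2,3,4,5,8}:15  {0,3,4,5,7,8}:60  {0,4,5,6,7,8}:90  {1,3,4,5,6,7}:20  {1,4,5,6,7,8}:60  {2,3,4,5,6,7}:15  {2,3,4,5,7,8}:30  {3,4,5,6,7,8}:60
  |U|=7: {0,1,4,5,6,7,8}:210  {0,2,3,4,5,7,8}:105  {0,3,4,5,6,7,8}:210  {1,2,3,4,5,6,7}:35  {1,3,4,5,6,7,8}:140  {2,3,4,5,6,7,8}:105
  start at 0(c): 280
  start at 1(i): 420
  start at 2(u): 560
sum over floor = 1260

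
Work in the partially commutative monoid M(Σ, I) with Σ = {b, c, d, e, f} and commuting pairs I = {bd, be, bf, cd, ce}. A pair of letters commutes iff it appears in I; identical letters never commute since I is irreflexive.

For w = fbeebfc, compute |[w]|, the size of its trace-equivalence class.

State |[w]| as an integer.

15

piece 0:f — minimal
piece 1:b — minimal
piece 2:e rests on {0:f}
piece 3:e rests on {2:e}
piece 4:b rests on {1:b}
piece 5:f rests on {3:e}
piece 6:c rests on {4:b, 5:f}
minimal pieces: {0:f, 1:b}
ways to finish when only these pieces remain (= sum over removing one remaining piece with nothing left below it):
  1 left: {6}→1
  2 left: {4,6}→1  {5,6}→1
  3 left: {1,4,6}→1  {3,5,6}→1  {4,5,6}→2
  4 left: {1,4,5,6}→3  {2,3,5,6}→1  {3,4,5,6}→3
  5 left: {0,2,3,5,6}→1  {1,3,4,5,6}→6  {2,3,4,5,6}→4
  placing 0:f first → 10 extensions
  placing 1:b first → 5 extensions
total linear extensions = 15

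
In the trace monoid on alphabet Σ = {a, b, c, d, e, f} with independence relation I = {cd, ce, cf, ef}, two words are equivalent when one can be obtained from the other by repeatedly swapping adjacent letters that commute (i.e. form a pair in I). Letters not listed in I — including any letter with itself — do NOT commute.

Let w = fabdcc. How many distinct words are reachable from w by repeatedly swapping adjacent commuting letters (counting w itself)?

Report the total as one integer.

3

drop 0:f onto floor
drop 1:a onto {0:f}
drop 2:b onto {1:a}
drop 3:d onto {2:b}
drop 4:c onto {2:b}
drop 5:c onto {4:c}
ground layer = {0:f}
drop-orders for the pieces not yet dropped (sum over which currently-grounded one goes next):
  1 to go: {3} 1  {5} 1
  2 to go: {3,5} 2  {4,5} 1
  3 to go: {3,4,5} 3
  4 to go: {2,3,4,5} 3
  if 0:f drops first: 3 orders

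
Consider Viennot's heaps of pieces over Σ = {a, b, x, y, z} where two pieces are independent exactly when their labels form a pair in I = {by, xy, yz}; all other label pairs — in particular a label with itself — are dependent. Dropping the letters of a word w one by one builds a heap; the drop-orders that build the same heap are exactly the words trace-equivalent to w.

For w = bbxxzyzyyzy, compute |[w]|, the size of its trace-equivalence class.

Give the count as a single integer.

#0=b has no predecessor
#1=b depends on [0:b]
#2=x depends on [1:b]
#3=x depends on [2:x]
#4=z depends on [3:x]
#5=y has no predecessor
#6=z depends on [4:z]
#7=y depends on [5:y]
#8=y depends on [7:y]
#9=z depends on [6:z]
#10=y depends on [8:y]
sources: [0:b, 5:y]
N(rest) = Σ N(rest − s) over sources s of rest; N(one piece) = 1:
  size 1 → [9]=1  [10]=1
  size 2 → [6,9]=1  [8,10]=1  [9,10]=2
  size 3 → [4,6,9]=1  [6,9,10]=3  [7,8,10]=1  [8,9,10]=3
  size 4 → [3,4,6,9]=1  [4,6,9,10]=4  [5,7,8,10]=1  [6,8,9,10]=6  [7,8,9,10]=4
  size 5 → [2,3,4,6,9]=1  [3,4,6,9,10]=5  [4,6,8,9,10]=10  [5,7,8,9,10]=5  [6,7,8,9,10]=10
  size 6 → [1,2,3,4,6,9]=1  [2,3,4,6,9,10]=6  [3,4,6,8,9,10]=15  [4,6,7,8,9,10]=20  [5,6,7,8,9,10]=15
  size 7 → [0,1,2,3,4,6,9]=1  [1,2,3,4,6,9,10]=7  [2,3,4,6,8,9,10]=21  [3,4,6,7,8,9,10]=35  [4,5,6,7,8,9,10]=35
  size 8 → [0,1,2,3,4,6,9,10]=8  [1,2,3,4,6,8,9,10]=28  [2,3,4,6,7,8,9,10]=56  [3,4,5,6,7,8,9,10]=70
  size 9 → [0,1,2,3,4,6,8,9,10]=36  [1,2,3,4,6,7,8,9,10]=84  [2,3,4,5,6,7,8,9,10]=126
  first=0(b) contributes 210
  first=5(y) contributes 120
|[w]| = 330

330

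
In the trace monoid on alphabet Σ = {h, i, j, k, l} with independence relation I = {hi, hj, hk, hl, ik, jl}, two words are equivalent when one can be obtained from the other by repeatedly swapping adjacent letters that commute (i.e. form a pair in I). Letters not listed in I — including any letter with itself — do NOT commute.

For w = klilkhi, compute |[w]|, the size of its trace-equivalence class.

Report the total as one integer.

piece 0:k — minimal
piece 1:l rests on {0:k}
piece 2:i rests on {1:l}
piece 3:l rests on {2:i}
piece 4:k rests on {3:l}
piece 5:h — minimal
piece 6:i rests on {3:l}
minimal pieces: {0:k, 5:h}
ways to finish when only these pieces remain (= sum over removing one remaining piece with nothing left below it):
  1 left: {4}→1  {5}→1  {6}→1
  2 left: {4,5}→2  {4,6}→2  {5,6}→2
  3 left: {3,4,6}→2  {4,5,6}→6
  4 left: {2,3,4,6}→2  {3,4,5,6}→8
  5 left: {1,2,3,4,6}→2  {2,3,4,5,6}→10
  placing 0:k first → 12 extensions
  placing 5:h first → 2 extensions
total linear extensions = 14

14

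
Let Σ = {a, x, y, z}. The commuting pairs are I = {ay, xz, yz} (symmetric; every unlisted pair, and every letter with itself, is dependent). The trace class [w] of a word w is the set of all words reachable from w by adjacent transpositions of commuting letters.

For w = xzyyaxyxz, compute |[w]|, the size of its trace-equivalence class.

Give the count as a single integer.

#0=x has no predecessor
#1=z has no predecessor
#2=y depends on [0:x]
#3=y depends on [2:y]
#4=a depends on [0:x, 1:z]
#5=x depends on [3:y, 4:a]
#6=y depends on [5:x]
#7=x depends on [6:y]
#8=z depends on [4:a]
sources: [0:x, 1:z]
N(rest) = Σ N(rest − s) over sources s of rest; N(one piece) = 1:
  size 1 → [7]=1  [8]=1
  size 2 → [6,7]=1  [7,8]=2
  size 3 → [5,6,7]=1  [6,7,8]=3
  size 4 → [3,5,6,7]=1  [5,6,7,8]=4
  size 5 → [2,3,5,6,7]=1  [3,5,6,7,8]=5  [4,5,6,7,8]=4
  size 6 → [1,4,5,6,7,8]=4  [2,3,5,6,7,8]=6  [3,4,5,6,7,8]=9
  size 7 → [1,3,4,5,6,7,8]=13  [2,3,4,5,6,7,8]=15
  first=0(x) contributes 28
  first=1(z) contributes 15
|[w]| = 43

43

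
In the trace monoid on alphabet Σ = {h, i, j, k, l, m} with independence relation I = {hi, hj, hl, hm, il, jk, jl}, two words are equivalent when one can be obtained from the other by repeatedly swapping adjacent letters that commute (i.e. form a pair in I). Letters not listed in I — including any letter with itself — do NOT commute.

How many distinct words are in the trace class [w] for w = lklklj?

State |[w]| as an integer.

6

drop 0:l onto floor
drop 1:k onto {0:l}
drop 2:l onto {1:k}
drop 3:k onto {2:l}
drop 4:l onto {3:k}
drop 5:j onto floor
ground layer = {0:l, 5:j}
drop-orders for the pieces not yet dropped (sum over which currently-grounded one goes next):
  1 to go: {4} 1  {5} 1
  2 to go: {3,4} 1  {4,5} 2
  3 to go: {2,3,4} 1  {3,4,5} 3
  4 to go: {1,2,3,4} 1  {2,3,4,5} 4
  if 0:l drops first: 5 orders
  if 5:j drops first: 1 orders
heap linearizations: 6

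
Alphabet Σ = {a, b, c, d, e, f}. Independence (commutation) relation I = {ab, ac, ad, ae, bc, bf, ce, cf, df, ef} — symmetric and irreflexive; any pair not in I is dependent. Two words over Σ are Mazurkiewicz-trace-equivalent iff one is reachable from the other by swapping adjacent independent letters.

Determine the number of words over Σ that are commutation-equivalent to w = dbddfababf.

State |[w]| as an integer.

drop 0:d onto floor
drop 1:b onto {0:d}
drop 2:d onto {1:b}
drop 3:d onto {2:d}
drop 4:f onto floor
drop 5:a onto {4:f}
drop 6:b onto {3:d}
drop 7:a onto {5:a}
drop 8:b onto {6:b}
drop 9:f onto {7:a}
ground layer = {0:d, 4:f}
drop-orders for the pieces not yet dropped (sum over which currently-grounded one goes next):
  1 to go: {8} 1  {9} 1
  2 to go: {6,8} 1  {7,9} 1  {8,9} 2
  3 to go: {3,6,8} 1  {5,7,9} 1  {6,8,9} 3  {7,8,9} 3
  4 to go: {2,3,6,8} 1  {3,6,8,9} 4  {4,5,7,9} 1  {5,7,8,9} 4  {6,7,8,9} 6
  5 to go: {1,2,3,6,8} 1  {2,3,6,8,9} 5  {3,6,7,8,9} 10  {4,5,7,8,9} 5  {5,6,7,8,9} 10
  6 to go: {0,1,2,3,6,8} 1  {1,2,3,6,8,9} 6  {2,3,6,7,8,9} 15  {3,5,6,7,8,9} 20  {4,5,6,7,8,9} 15
  7 to go: {0,1,2,3,6,8,9} 7  {1,2,3,6,7,8,9} 21  {2,3,5,6,7,8,9} 35  {3,4,5,6,7,8,9} 35
  8 to go: {0,1,2,3,6,7,8,9} 28  {1,2,3,5,6,7,8,9} 56  {2,3,4,5,6,7,8,9} 70
  if 0:d drops first: 126 orders
  if 4:f drops first: 84 orders
heap linearizations: 210

210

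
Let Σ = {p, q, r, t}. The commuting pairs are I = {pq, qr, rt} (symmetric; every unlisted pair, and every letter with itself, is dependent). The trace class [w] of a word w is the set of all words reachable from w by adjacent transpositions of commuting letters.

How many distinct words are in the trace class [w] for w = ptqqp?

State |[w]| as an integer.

3

0(p) covers ∅
1(t) covers 0:p
2(q) covers 1:t
3(q) covers 2:q
4(p) covers 1:t
floor of heap: 0:p
completions by unplaced set U, small U first (add the entries for U minus each lowest piece of U):
  |U|=1: {3}:1  {4}:1
  |U|=2: {2,3}:1  {3,4}:2
  |U|=3: {2,3,4}:3
  start at 0(p): 3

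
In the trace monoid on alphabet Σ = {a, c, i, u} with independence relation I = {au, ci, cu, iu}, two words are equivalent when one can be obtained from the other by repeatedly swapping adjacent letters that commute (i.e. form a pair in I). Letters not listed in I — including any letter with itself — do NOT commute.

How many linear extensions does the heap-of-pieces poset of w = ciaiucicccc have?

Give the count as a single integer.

0(c) covers ∅
1(i) covers ∅
2(a) covers 0:c, 1:i
3(i) covers 2:a
4(u) covers ∅
5(c) covers 2:a
6(i) covers 3:i
7(c) covers 5:c
8(c) covers 7:c
9(c) covers 8:c
10(c) covers 9:c
floor of heap: 0:c, 1:i, 4:u
completions by unplaced set U, small U first (add the entries for U minus each lowest piece of U):
  |U|=1: {4}:1  {6}:1  {10}:1
  |U|=2: {3,6}:1  {4,6}:2  {4,10}:2  {6,10}:2  {9,10}:1
  |U|=3: {3,4,6}:3  {3,6,10}:3  {4,6,10}:6  {4,9,10}:3  {6,9,10}:3  {8,9,10}:1
  |U|=4: {3,4,6,10}:12  {3,6,9,10}:6  {4,6,9,10}:12  {4,8,9,10}:4  {6,8,9,10}:4  {7,8,9,10}:1
  |U|=5: {3,4,6,9,10}:30  {3,6,8,9,10}:10  {4,6,8,9,10}:20  {4,7,8,9,10}:5  {5,7,8,9,10}:1  {6,7,8,9,10}:5
  |U|=6: {3,4,6,8,9,10}:60  {3,6,7,8,9,10}:15  {4,5,7,8,9,10}:6  {4,6,7,8,9,10}:30  {5,6,7,8,9,10}:6
  |U|=7: {3,4,6,7,8,9,10}:105  {3,5,6,7,8,9,10}:21  {4,5,6,7,8,9,10}:42
  |U|=8: {2,3,5,6,7,8,9,10}:21  {3,4,5,6,7,8,9,10}:168
  |U|=9: {0,2,3,5,6,7,8,9,10}:21  {1,2,3,5,6,7,8,9,10}:21  {2,3,4,5,6,7,8,9,10}:189
  start at 0(c): 210
  start at 1(i): 210
  start at 4(u): 42
sum over floor = 462

462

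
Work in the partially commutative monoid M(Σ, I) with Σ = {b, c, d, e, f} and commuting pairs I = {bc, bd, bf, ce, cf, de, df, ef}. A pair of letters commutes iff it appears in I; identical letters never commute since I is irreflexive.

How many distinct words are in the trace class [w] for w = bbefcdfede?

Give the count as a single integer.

drop 0:b onto floor
drop 1:b onto {0:b}
drop 2:e onto {1:b}
drop 3:f onto floor
drop 4:c onto floor
drop 5:d onto {4:c}
drop 6:f onto {3:f}
drop 7:e onto {2:e}
drop 8:d onto {5:d}
drop 9:e onto {7:e}
ground layer = {0:b, 3:f, 4:c}
drop-orders for the pieces not yet dropped (sum over which currently-grounded one goes next):
  1 to go: {6} 1  {8} 1  {9} 1
  2 to go: {3,6} 1  {5,8} 1  {6,8} 2  {6,9} 2  {7,9} 1  {8,9} 2
  3 to go: {2,7,9} 1  {3,6,8} 3  {3,6,9} 3  {4,5,8} 1  {5,6,8} 3  {5,8,9} 3  {6,7,9} 3  {6,8,9} 6  {7,8,9} 3
  4 to go: {1,2,7,9} 1  {2,6,7,9} 4  {2,7,8,9} 4  {3,5,6,8} 6  {3,6,7,9} 6  {3,6,8,9} 12  {4,5,6,8} 4  {4,5,8,9} 4  {5,6,8,9} 12  {5,7,8,9} 6  {6,7,8,9} 12
  5 to go: {0,1,2,7,9} 1  {1,2,6,7,9} 5  {1,2,7,8,9} 5  {2,3,6,7,9} 10  {2,5,7,8,9} 10  {2,6,7,8,9} 20  {3,4,5,6,8} 10  {3,5,6,8,9} 30  {3,6,7,8,9} 30  {4,5,6,8,9} 20  {4,5,7,8,9} 10  {5,6,7,8,9} 30
  6 to go: {0,1,2,6,7,9} 6  {0,1,2,7,8,9} 6  {1,2,3,6,7,9} 15  {1,2,5,7,8,9} 15  {1,2,6,7,8,9} 30  {2,3,6,7,8,9} 60  {2,4,5,7,8,9} 20  {2,5,6,7,8,9} 60  {3,4,5,6,8,9} 60  {3,5,6,7,8,9} 90  {4,5,6,7,8,9} 60
  7 to go: {0,1,2,3,6,7,9} 21  {0,1,2,5,7,8,9} 21  {0,1,2,6,7,8,9} 42  {1,2,3,6,7,8,9} 105  {1,2,4,5,7,8,9} 35  {1,2,5,6,7,8,9} 105  {2,3,5,6,7,8,9} 210  {2,4,5,6,7,8,9} 140  {3,4,5,6,7,8,9} 210
  8 to go: {0,1,2,3,6,7,8,9} 168  {0,1,2,4,5,7,8,9} 56  {0,1,2,5,6,7,8,9} 168  {1,2,3,5,6,7,8,9} 420  {1,2,4,5,6,7,8,9} 280  {2,3,4,5,6,7,8,9} 560
  if 0:b drops first: 1260 orders
  if 3:f drops first: 504 orders
  if 4:c drops first: 756 orders
heap linearizations: 2520

2520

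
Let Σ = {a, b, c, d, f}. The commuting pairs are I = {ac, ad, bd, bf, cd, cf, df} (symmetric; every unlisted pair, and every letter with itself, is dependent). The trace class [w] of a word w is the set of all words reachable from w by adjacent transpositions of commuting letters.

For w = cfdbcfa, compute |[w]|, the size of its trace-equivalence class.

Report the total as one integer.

112

drop 0:c onto floor
drop 1:f onto floor
drop 2:d onto floor
drop 3:b onto {0:c}
drop 4:c onto {3:b}
drop 5:f onto {1:f}
drop 6:a onto {3:b, 5:f}
ground layer = {0:c, 1:f, 2:d}
drop-orders for the pieces not yet dropped (sum over which currently-grounded one goes next):
  1 to go: {2} 1  {4} 1  {6} 1
  2 to go: {2,4} 2  {2,6} 2  {4,6} 2  {5,6} 1
  3 to go: {1,5,6} 1  {2,4,6} 6  {2,5,6} 3  {3,4,6} 2  {4,5,6} 3
  4 to go: {0,3,4,6} 2  {1,2,5,6} 4  {1,4,5,6} 4  {2,3,4,6} 8  {2,4,5,6} 12  {3,4,5,6} 5
  5 to go: {0,2,3,4,6} 10  {0,3,4,5,6} 7  {1,2,4,5,6} 20  {1,3,4,5,6} 9  {2,3,4,5,6} 25
  if 0:c drops first: 54 orders
  if 1:f drops first: 42 orders
  if 2:d drops first: 16 orders
heap linearizations: 112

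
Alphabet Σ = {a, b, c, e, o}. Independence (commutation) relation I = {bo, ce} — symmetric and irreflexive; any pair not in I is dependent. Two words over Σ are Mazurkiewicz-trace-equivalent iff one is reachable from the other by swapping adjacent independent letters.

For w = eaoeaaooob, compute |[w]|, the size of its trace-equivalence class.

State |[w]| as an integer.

0(e) covers ∅
1(a) covers 0:e
2(o) covers 1:a
3(e) covers 2:o
4(a) covers 3:e
5(a) covers 4:a
6(o) covers 5:a
7(o) covers 6:o
8(o) covers 7:o
9(b) covers 5:a
floor of heap: 0:e
completions by unplaced set U, small U first (add the entries for U minus each lowest piece of U):
  |U|=1: {8}:1  {9}:1
  |U|=2: {7,8}:1  {8,9}:2
  |U|=3: {6,7,8}:1  {7,8,9}:3
  |U|=4: {6,7,8,9}:4
  |U|=5: {5,6,7,8,9}:4
  |U|=6: {4,5,6,7,8,9}:4
  |U|=7: {3,4,5,6,7,8,9}:4
  |U|=8: {2,3,4,5,6,7,8,9}:4
  start at 0(e): 4

4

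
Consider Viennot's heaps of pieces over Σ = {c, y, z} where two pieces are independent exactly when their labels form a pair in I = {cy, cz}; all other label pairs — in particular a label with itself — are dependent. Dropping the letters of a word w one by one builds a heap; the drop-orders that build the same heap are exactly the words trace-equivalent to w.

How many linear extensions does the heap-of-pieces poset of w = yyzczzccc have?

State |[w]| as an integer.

126

0(y) covers ∅
1(y) covers 0:y
2(z) covers 1:y
3(c) covers ∅
4(z) covers 2:z
5(z) covers 4:z
6(c) covers 3:c
7(c) covers 6:c
8(c) covers 7:c
floor of heap: 0:y, 3:c
completions by unplaced set U, small U first (add the entries for U minus each lowest piece of U):
  |U|=1: {5}:1  {8}:1
  |U|=2: {4,5}:1  {5,8}:2  {7,8}:1
  |U|=3: {2,4,5}:1  {4,5,8}:3  {5,7,8}:3  {6,7,8}:1
  |U|=4: {1,2,4,5}:1  {2,4,5,8}:4  {3,6,7,8}:1  {4,5,7,8}:6  {5,6,7,8}:4
  |U|=5: {0,1,2,4,5}:1  {1,2,4,5,8}:5  {2,4,5,7,8}:10  {3,5,6,7,8}:5  {4,5,6,7,8}:10
  |U|=6: {0,1,2,4,5,8}:6  {1,2,4,5,7,8}:15  {2,4,5,6,7,8}:20  {3,4,5,6,7,8}:15
  |U|=7: {0,1,2,4,5,7,8}:21  {1,2,4,5,6,7,8}:35  {2,3,4,5,6,7,8}:35
  start at 0(y): 70
  start at 3(c): 56
sum over floor = 126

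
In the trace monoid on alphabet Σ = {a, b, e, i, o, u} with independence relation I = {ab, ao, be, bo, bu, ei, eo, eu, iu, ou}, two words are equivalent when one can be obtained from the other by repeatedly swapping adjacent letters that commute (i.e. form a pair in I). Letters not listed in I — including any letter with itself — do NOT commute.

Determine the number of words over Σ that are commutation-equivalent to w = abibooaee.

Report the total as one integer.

0(a) covers ∅
1(b) covers ∅
2(i) covers 0:a, 1:b
3(b) covers 2:i
4(o) covers 2:i
5(o) covers 4:o
6(a) covers 2:i
7(e) covers 6:a
8(e) covers 7:e
floor of heap: 0:a, 1:b
completions by unplaced set U, small U first (add the entries for U minus each lowest piece of U):
  |U|=1: {3}:1  {5}:1  {8}:1
  |U|=2: {3,5}:2  {3,8}:2  {4,5}:1  {5,8}:2  {7,8}:1
  |U|=3: {3,4,5}:3  {3,5,8}:6  {3,7,8}:3  {4,5,8}:3  {5,7,8}:3  {6,7,8}:1
  |U|=4: {3,4,5,8}:12  {3,5,7,8}:12  {3,6,7,8}:4  {4,5,7,8}:6  {5,6,7,8}:4
  |U|=5: {3,4,5,7,8}:30  {3,5,6,7,8}:20  {4,5,6,7,8}:10
  |U|=6: {3,4,5,6,7,8}:60
  |U|=7: {2,3,4,5,6,7,8}:60
  start at 0(a): 60
  start at 1(b): 60
sum over floor = 120

120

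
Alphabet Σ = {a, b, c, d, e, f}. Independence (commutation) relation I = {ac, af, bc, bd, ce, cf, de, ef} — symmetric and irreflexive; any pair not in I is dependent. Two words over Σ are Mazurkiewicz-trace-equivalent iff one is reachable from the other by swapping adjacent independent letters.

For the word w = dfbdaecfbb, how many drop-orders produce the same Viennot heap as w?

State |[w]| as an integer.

39

drop 0:d onto floor
drop 1:f onto {0:d}
drop 2:b onto {1:f}
drop 3:d onto {1:f}
drop 4:a onto {2:b, 3:d}
drop 5:e onto {4:a}
drop 6:c onto {3:d}
drop 7:f onto {2:b, 3:d}
drop 8:b onto {5:e, 7:f}
drop 9:b onto {8:b}
ground layer = {0:d}
drop-orders for the pieces not yet dropped (sum over which currently-grounded one goes next):
  1 to go: {6} 1  {9} 1
  2 to go: {6,9} 2  {8,9} 1
  3 to go: {5,8,9} 1  {6,8,9} 3  {7,8,9} 1
  4 to go: {4,5,8,9} 1  {5,6,8,9} 4  {5,7,8,9} 2  {6,7,8,9} 4
  5 to go: {4,5,6,8,9} 5  {4,5,7,8,9} 3  {5,6,7,8,9} 10
  6 to go: {2,4,5,7,8,9} 3  {4,5,6,7,8,9} 18
  7 to go: {2,4,5,6,7,8,9} 21  {3,4,5,6,7,8,9} 18
  8 to go: {2,3,4,5,6,7,8,9} 39
  if 0:d drops first: 39 orders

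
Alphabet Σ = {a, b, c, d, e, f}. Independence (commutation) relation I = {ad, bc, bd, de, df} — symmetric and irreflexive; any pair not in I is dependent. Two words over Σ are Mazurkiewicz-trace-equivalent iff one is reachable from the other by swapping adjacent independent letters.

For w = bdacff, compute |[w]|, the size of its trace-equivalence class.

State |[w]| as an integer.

piece 0:b — minimal
piece 1:d — minimal
piece 2:a rests on {0:b}
piece 3:c rests on {1:d, 2:a}
piece 4:f rests on {3:c}
piece 5:f rests on {4:f}
minimal pieces: {0:b, 1:d}
ways to finish when only these pieces remain (= sum over removing one remaining piece with nothing left below it):
  1 left: {5}→1
  2 left: {4,5}→1
  3 left: {3,4,5}→1
  4 left: {1,3,4,5}→1  {2,3,4,5}→1
  placing 0:b first → 2 extensions
  placing 1:d first → 1 extensions
total linear extensions = 3

3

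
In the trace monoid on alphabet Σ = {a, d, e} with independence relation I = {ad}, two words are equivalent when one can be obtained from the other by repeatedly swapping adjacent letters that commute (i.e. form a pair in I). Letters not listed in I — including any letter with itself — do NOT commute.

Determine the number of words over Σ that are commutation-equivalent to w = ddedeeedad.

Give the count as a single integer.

0(d) covers ∅
1(d) covers 0:d
2(e) covers 1:d
3(d) covers 2:e
4(e) covers 3:d
5(e) covers 4:e
6(e) covers 5:e
7(d) covers 6:e
8(a) covers 6:e
9(d) covers 7:d
floor of heap: 0:d
completions by unplaced set U, small U first (add the entries for U minus each lowest piece of U):
  |U|=1: {8}:1  {9}:1
  |U|=2: {7,9}:1  {8,9}:2
  |U|=3: {7,8,9}:3
  |U|=4: {6,7,8,9}:3
  |U|=5: {5,6,7,8,9}:3
  |U|=6: {4,5,6,7,8,9}:3
  |U|=7: {3,4,5,6,7,8,9}:3
  |U|=8: {2,3,4,5,6,7,8,9}:3
  start at 0(d): 3

3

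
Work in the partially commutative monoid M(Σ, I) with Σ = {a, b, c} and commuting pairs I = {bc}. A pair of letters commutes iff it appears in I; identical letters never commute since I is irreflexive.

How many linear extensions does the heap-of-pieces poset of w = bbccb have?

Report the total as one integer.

piece 0:b — minimal
piece 1:b rests on {0:b}
piece 2:c — minimal
piece 3:c rests on {2:c}
piece 4:b rests on {1:b}
minimal pieces: {0:b, 2:c}
ways to finish when only these pieces remain (= sum over removing one remaining piece with nothing left below it):
  1 left: {3}→1  {4}→1
  2 left: {1,4}→1  {2,3}→1  {3,4}→2
  3 left: {0,1,4}→1  {1,3,4}→3  {2,3,4}→3
  placing 0:b first → 6 extensions
  placing 2:c first → 4 extensions
total linear extensions = 10

10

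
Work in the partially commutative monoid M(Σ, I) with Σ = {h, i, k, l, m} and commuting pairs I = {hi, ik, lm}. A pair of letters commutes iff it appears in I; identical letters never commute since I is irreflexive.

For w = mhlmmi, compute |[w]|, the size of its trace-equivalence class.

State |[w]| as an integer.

0(m) covers ∅
1(h) covers 0:m
2(l) covers 1:h
3(m) covers 1:h
4(m) covers 3:m
5(i) covers 2:l, 4:m
floor of heap: 0:m
completions by unplaced set U, small U first (add the entries for U minus each lowest piece of U):
  |U|=1: {5}:1
  |U|=2: {2,5}:1  {4,5}:1
  |U|=3: {2,4,5}:2  {3,4,5}:1
  |U|=4: {2,3,4,5}:3
  start at 0(m): 3

3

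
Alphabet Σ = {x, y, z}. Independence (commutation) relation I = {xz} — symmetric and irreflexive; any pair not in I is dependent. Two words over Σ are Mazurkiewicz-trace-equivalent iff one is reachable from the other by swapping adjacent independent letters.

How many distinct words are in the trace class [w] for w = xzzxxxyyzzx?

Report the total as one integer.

0(x) covers ∅
1(z) covers ∅
2(z) covers 1:z
3(x) covers 0:x
4(x) covers 3:x
5(x) covers 4:x
6(y) covers 2:z, 5:x
7(y) covers 6:y
8(z) covers 7:y
9(z) covers 8:z
10(x) covers 7:y
floor of heap: 0:x, 1:z
completions by unplaced set U, small U first (add the entries for U minus each lowest piece of U):
  |U|=1: {9}:1  {10}:1
  |U|=2: {8,9}:1  {9,10}:2
  |U|=3: {8,9,10}:3
  |U|=4: {7,8,9,10}:3
  |U|=5: {6,7,8,9,10}:3
  |U|=6: {2,6,7,8,9,10}:3  {5,6,7,8,9,10}:3
  |U|=7: {1,2,6,7,8,9,10}:3  {2,5,6,7,8,9,10}:6  {4,5,6,7,8,9,10}:3
  |U|=8: {1,2,5,6,7,8,9,10}:9  {2,4,5,6,7,8,9,10}:9  {3,4,5,6,7,8,9,10}:3
  |U|=9: {0,3,4,5,6,7,8,9,10}:3  {1,2,4,5,6,7,8,9,10}:18  {2,3,4,5,6,7,8,9,10}:12
  start at 0(x): 30
  start at 1(z): 15
sum over floor = 45

45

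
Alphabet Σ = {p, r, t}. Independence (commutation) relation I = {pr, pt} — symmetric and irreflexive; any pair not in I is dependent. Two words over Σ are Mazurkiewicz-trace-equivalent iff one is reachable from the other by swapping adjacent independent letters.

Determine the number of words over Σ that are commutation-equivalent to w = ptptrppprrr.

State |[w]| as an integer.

462

#0=p has no predecessor
#1=t has no predecessor
#2=p depends on [0:p]
#3=t depends on [1:t]
#4=r depends on [3:t]
#5=p depends on [2:p]
#6=p depends on [5:p]
#7=p depends on [6:p]
#8=r depends on [4:r]
#9=r depends on [8:r]
#10=r depends on [9:r]
sources: [0:p, 1:t]
N(rest) = Σ N(rest − s) over sources s of rest; N(one piece) = 1:
  size 1 → [7]=1  [10]=1
  size 2 → [6,7]=1  [7,10]=2  [9,10]=1
  size 3 → [5,6,7]=1  [6,7,10]=3  [7,9,10]=3  [8,9,10]=1
  size 4 → [2,5,6,7]=1  [4,8,9,10]=1  [5,6,7,10]=4  [6,7,9,10]=6  [7,8,9,10]=4
  size 5 → [0,2,5,6,7]=1  [2,5,6,7,10]=5  [3,4,8,9,10]=1  [4,7,8,9,10]=5  [5,6,7,9,10]=10  [6,7,8,9,10]=10
  size 6 → [0,2,5,6,7,10]=6  [1,3,4,8,9,10]=1  [2,5,6,7,9,10]=15  [3,4,7,8,9,10]=6  [4,6,7,8,9,10]=15  [5,6,7,8,9,10]=20
  size 7 → [0,2,5,6,7,9,10]=21  [1,3,4,7,8,9,10]=7  [2,5,6,7,8,9,10]=35  [3,4,6,7,8,9,10]=21  [4,5,6,7,8,9,10]=35
  size 8 → [0,2,5,6,7,8,9,10]=56  [1,3,4,6,7,8,9,10]=28  [2,4,5,6,7,8,9,10]=70  [3,4,5,6,7,8,9,10]=56
  size 9 → [0,2,4,5,6,7,8,9,10]=126  [1,3,4,5,6,7,8,9,10]=84  [2,3,4,5,6,7,8,9,10]=126
  first=0(p) contributes 210
  first=1(t) contributes 252
|[w]| = 462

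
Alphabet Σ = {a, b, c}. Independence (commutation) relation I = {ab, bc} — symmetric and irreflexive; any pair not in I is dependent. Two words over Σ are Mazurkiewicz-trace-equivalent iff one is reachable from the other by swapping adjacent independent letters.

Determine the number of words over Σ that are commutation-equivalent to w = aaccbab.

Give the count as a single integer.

21

piece 0:a — minimal
piece 1:a rests on {0:a}
piece 2:c rests on {1:a}
piece 3:c rests on {2:c}
piece 4:b — minimal
piece 5:a rests on {3:c}
piece 6:b rests on {4:b}
minimal pieces: {0:a, 4:b}
ways to finish when only these pieces remain (= sum over removing one remaining piece with nothing left below it):
  1 left: {5}→1  {6}→1
  2 left: {3,5}→1  {4,6}→1  {5,6}→2
  3 left: {2,3,5}→1  {3,5,6}→3  {4,5,6}→3
  4 left: {1,2,3,5}→1  {2,3,5,6}→4  {3,4,5,6}→6
  5 left: {0,1,2,3,5}→1  {1,2,3,5,6}→5  {2,3,4,5,6}→10
  placing 0:a first → 15 extensions
  placing 4:b first → 6 extensions
total linear extensions = 21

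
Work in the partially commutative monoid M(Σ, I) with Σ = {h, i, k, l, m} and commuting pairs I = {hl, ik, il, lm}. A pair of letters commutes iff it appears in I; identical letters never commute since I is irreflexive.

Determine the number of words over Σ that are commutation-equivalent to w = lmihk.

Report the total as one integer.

4

drop 0:l onto floor
drop 1:m onto floor
drop 2:i onto {1:m}
drop 3:h onto {2:i}
drop 4:k onto {0:l, 3:h}
ground layer = {0:l, 1:m}
drop-orders for the pieces not yet dropped (sum over which currently-grounded one goes next):
  1 to go: {4} 1
  2 to go: {0,4} 1  {3,4} 1
  3 to go: {0,3,4} 2  {2,3,4} 1
  if 0:l drops first: 1 orders
  if 1:m drops first: 3 orders
heap linearizations: 4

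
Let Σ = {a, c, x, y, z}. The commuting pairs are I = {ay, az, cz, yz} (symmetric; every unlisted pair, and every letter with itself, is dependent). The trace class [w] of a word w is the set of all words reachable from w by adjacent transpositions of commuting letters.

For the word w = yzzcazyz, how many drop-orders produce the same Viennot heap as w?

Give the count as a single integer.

drop 0:y onto floor
drop 1:z onto floor
drop 2:z onto {1:z}
drop 3:c onto {0:y}
drop 4:a onto {3:c}
drop 5:z onto {2:z}
drop 6:y onto {3:c}
drop 7:z onto {5:z}
ground layer = {0:y, 1:z}
drop-orders for the pieces not yet dropped (sum over which currently-grounded one goes next):
  1 to go: {4} 1  {6} 1  {7} 1
  2 to go: {4,6} 2  {4,7} 2  {5,7} 1  {6,7} 2
  3 to go: {2,5,7} 1  {3,4,6} 2  {4,5,7} 3  {4,6,7} 6  {5,6,7} 3
  4 to go: {0,3,4,6} 2  {1,2,5,7} 1  {2,4,5,7} 4  {2,5,6,7} 4  {3,4,6,7} 8  {4,5,6,7} 12
  5 to go: {0,3,4,6,7} 10  {1,2,4,5,7} 5  {1,2,5,6,7} 5  {2,4,5,6,7} 20  {3,4,5,6,7} 20
  6 to go: {0,3,4,5,6,7} 30  {1,2,4,5,6,7} 30  {2,3,4,5,6,7} 40
  if 0:y drops first: 70 orders
  if 1:z drops first: 70 orders
heap linearizations: 140

140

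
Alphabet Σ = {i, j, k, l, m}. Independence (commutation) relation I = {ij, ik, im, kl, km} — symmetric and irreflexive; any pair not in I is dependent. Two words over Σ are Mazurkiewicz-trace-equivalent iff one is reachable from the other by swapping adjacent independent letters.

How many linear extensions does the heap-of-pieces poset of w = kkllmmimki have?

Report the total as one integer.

1200

drop 0:k onto floor
drop 1:k onto {0:k}
drop 2:l onto floor
drop 3:l onto {2:l}
drop 4:m onto {3:l}
drop 5:m onto {4:m}
drop 6:i onto {3:l}
drop 7:m onto {5:m}
drop 8:k onto {1:k}
drop 9:i onto {6:i}
ground layer = {0:k, 2:l}
drop-orders for the pieces not yet dropped (sum over which currently-grounded one goes next):
  1 to go: {7} 1  {8} 1  {9} 1
  2 to go: {1,8} 1  {5,7} 1  {6,9} 1  {7,8} 2  {7,9} 2  {8,9} 2
  3 to go: {0,1,8} 1  {1,7,8} 3  {1,8,9} 3  {4,5,7} 1  {5,7,8} 3  {5,7,9} 3  {6,7,9} 3  {6,8,9} 3  {7,8,9} 6
  4 to go: {0,1,7,8} 4  {0,1,8,9} 4  {1,5,7,8} 6  {1,6,8,9} 6  {1,7,8,9} 12  {4,5,7,8} 4  {4,5,7,9} 4  {5,6,7,9} 6  {5,7,8,9} 12  {6,7,8,9} 12
  5 to go: {0,1,5,7,8} 10  {0,1,6,8,9} 10  {0,1,7,8,9} 20  {1,4,5,7,8} 10  {1,5,7,8,9} 30  {1,6,7,8,9} 30  {4,5,6,7,9} 10  {4,5,7,8,9} 20  {5,6,7,8,9} 30
  6 to go: {0,1,4,5,7,8} 20  {0,1,5,7,8,9} 60  {0,1,6,7,8,9} 60  {1,4,5,7,8,9} 60  {1,5,6,7,8,9} 90  {3,4,5,6,7,9} 10  {4,5,6,7,8,9} 60
  7 to go: {0,1,4,5,7,8,9} 140  {0,1,5,6,7,8,9} 210  {1,4,5,6,7,8,9} 210  {2,3,4,5,6,7,9} 10  {3,4,5,6,7,8,9} 70
  8 to go: {0,1,4,5,6,7,8,9} 560  {1,3,4,5,6,7,8,9} 280  {2,3,4,5,6,7,8,9} 80
  if 0:k drops first: 360 orders
  if 2:l drops first: 840 orders
heap linearizations: 1200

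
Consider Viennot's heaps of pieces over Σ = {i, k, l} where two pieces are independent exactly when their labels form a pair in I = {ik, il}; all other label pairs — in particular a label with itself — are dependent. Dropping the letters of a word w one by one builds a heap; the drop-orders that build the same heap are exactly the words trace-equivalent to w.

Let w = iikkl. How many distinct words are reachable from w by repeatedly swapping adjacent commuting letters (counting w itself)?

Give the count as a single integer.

10

#0=i has no predecessor
#1=i depends on [0:i]
#2=k has no predecessor
#3=k depends on [2:k]
#4=l depends on [3:k]
sources: [0:i, 2:k]
N(rest) = Σ N(rest − s) over sources s of rest; N(one piece) = 1:
  size 1 → [1]=1  [4]=1
  size 2 → [0,1]=1  [1,4]=2  [3,4]=1
  size 3 → [0,1,4]=3  [1,3,4]=3  [2,3,4]=1
  first=0(i) contributes 4
  first=2(k) contributes 6
|[w]| = 10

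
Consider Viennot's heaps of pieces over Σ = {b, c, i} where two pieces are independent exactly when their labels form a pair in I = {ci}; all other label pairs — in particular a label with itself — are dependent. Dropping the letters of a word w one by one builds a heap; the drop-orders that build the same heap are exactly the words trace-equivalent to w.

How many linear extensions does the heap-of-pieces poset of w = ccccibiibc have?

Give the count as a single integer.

5

#0=c has no predecessor
#1=c depends on [0:c]
#2=c depends on [1:c]
#3=c depends on [2:c]
#4=i has no predecessor
#5=b depends on [3:c, 4:i]
#6=i depends on [5:b]
#7=i depends on [6:i]
#8=b depends on [7:i]
#9=c depends on [8:b]
sources: [0:c, 4:i]
N(rest) = Σ N(rest − s) over sources s of rest; N(one piece) = 1:
  size 1 → [9]=1
  size 2 → [8,9]=1
  size 3 → [7,8,9]=1
  size 4 → [6,7,8,9]=1
  size 5 → [5,6,7,8,9]=1
  size 6 → [3,5,6,7,8,9]=1  [4,5,6,7,8,9]=1
  size 7 → [2,3,5,6,7,8,9]=1  [3,4,5,6,7,8,9]=2
  size 8 → [1,2,3,5,6,7,8,9]=1  [2,3,4,5,6,7,8,9]=3
  first=0(c) contributes 4
  first=4(i) contributes 1
|[w]| = 5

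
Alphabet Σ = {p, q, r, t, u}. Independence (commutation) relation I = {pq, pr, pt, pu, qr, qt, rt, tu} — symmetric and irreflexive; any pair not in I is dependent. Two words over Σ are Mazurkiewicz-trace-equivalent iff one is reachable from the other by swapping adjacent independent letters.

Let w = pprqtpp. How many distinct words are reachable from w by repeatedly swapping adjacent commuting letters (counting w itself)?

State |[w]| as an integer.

210

drop 0:p onto floor
drop 1:p onto {0:p}
drop 2:r onto floor
drop 3:q onto floor
drop 4:t onto floor
drop 5:p onto {1:p}
drop 6:p onto {5:p}
ground layer = {0:p, 2:r, 3:q, 4:t}
drop-orders for the pieces not yet dropped (sum over which currently-grounded one goes next):
  1 to go: {2} 1  {3} 1  {4} 1  {6} 1
  2 to go: {2,3} 2  {2,4} 2  {2,6} 2  {3,4} 2  {3,6} 2  {4,6} 2  {5,6} 1
  3 to go: {1,5,6} 1  {2,3,4} 6  {2,3,6} 6  {2,4,6} 6  {2,5,6} 3  {3,4,6} 6  {3,5,6} 3  {4,5,6} 3
  4 to go: {0,1,5,6} 1  {1,2,5,6} 4  {1,3,5,6} 4  {1,4,5,6} 4  {2,3,4,6} 24  {2,3,5,6} 12  {2,4,5,6} 12  {3,4,5,6} 12
  5 to go: {0,1,2,5,6} 5  {0,1,3,5,6} 5  {0,1,4,5,6} 5  {1,2,3,5,6} 20  {1,2,4,5,6} 20  {1,3,4,5,6} 20  {2,3,4,5,6} 60
  if 0:p drops first: 120 orders
  if 2:r drops first: 30 orders
  if 3:q drops first: 30 orders
  if 4:t drops first: 30 orders
heap linearizations: 210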